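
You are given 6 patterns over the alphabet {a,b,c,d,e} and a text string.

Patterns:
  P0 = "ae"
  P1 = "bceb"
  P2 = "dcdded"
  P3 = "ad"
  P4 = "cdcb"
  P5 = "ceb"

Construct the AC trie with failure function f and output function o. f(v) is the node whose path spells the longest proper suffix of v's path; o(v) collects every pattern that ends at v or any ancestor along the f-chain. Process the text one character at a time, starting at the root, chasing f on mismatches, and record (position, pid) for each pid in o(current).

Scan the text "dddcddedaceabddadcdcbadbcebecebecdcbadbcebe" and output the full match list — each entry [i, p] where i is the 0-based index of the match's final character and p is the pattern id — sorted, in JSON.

Build automaton:
Trie (insert patterns):
  0='ε' goto a→1 b→3 c→14 d→7
  1='a' goto d→13 e→2
  2='ae' goto ·  ←P0
  3='b' goto c→4
  4='bc' goto e→5
  5='bce' goto b→6
  6='bceb' goto ·  ←P1
  7='d' goto c→8
  8='dc' goto d→9
  9='dcd' goto d→10
  10='dcdd' goto e→11
  11='dcdde' goto d→12
  12='dcdded' goto ·  ←P2
  13='ad' goto ·  ←P3
  14='c' goto d→15 e→18
  15='cd' goto c→16
  16='cdc' goto b→17
  17='cdcb' goto ·  ←P4
  18='ce' goto b→19
  19='ceb' goto ·  ←P5

Failure links (BFS by depth):
  n1('a'): parent n0 fail=0; on 'a' 0 → fail=0;  out ∅∪∅=∅
  n3('b'): parent n0 fail=0; on 'b' 0 → fail=0;  out ∅∪∅=∅
  n7('d'): parent n0 fail=0; on 'd' 0 → fail=0;  out ∅∪∅=∅
  n14('c'): parent n0 fail=0; on 'c' 0 → fail=0;  out ∅∪∅=∅
  n2('ae'): parent n1 fail=0; on 'e' 0 → fail=0;  out {0}∪∅={0}
  n4('bc'): parent n3 fail=0; on 'c' 0 → fail=14;  out ∅∪∅=∅
  n8('dc'): parent n7 fail=0; on 'c' 0 → fail=14;  out ∅∪∅=∅
  n13('ad'): parent n1 fail=0; on 'd' 0 → fail=7;  out {3}∪∅={3}
  n15('cd'): parent n14 fail=0; on 'd' 0 → fail=7;  out ∅∪∅=∅
  n18('ce'): parent n14 fail=0; on 'e' 0 → fail=0;  out ∅∪∅=∅
  n5('bce'): parent n4 fail=14; on 'e' 14 → fail=18;  out ∅∪∅=∅
  n9('dcd'): parent n8 fail=14; on 'd' 14 → fail=15;  out ∅∪∅=∅
  n16('cdc'): parent n15 fail=7; on 'c' 7 → fail=8;  out ∅∪∅=∅
  n19('ceb'): parent n18 fail=0; on 'b' 0 → fail=3;  out {5}∪∅={5}
  n6('bceb'): parent n5 fail=18; on 'b' 18 → fail=19;  out {1}∪{5}={1,5}
  n10('dcdd'): parent n9 fail=15; on 'd' 15→7→0 → fail=7;  out ∅∪∅=∅
  n17('cdcb'): parent n16 fail=8; on 'b' 8→14→0 → fail=3;  out {4}∪∅={4}
  n11('dcdde'): parent n10 fail=7; on 'e' 7→0 → fail=0;  out ∅∪∅=∅
  n12('dcdded'): parent n11 fail=0; on 'd' 0 → fail=7;  out {2}∪∅={2}

Scan:
pos 0 'd': at 7
pos 1 'd': at 7 (via fail)
pos 2 'd': at 7 (via fail)
pos 3 'c': at 8
pos 4 'd': at 9
pos 5 'd': at 10
pos 6 'e': at 11
pos 7 'd': at 12  emit P2@[2:7]
pos 8 'a': at 1 (via fail)
pos 9 'c': at 14 (via fail)
pos 10 'e': at 18
pos 11 'a': at 1 (via fail)
pos 12 'b': at 3 (via fail)
pos 13 'd': at 7 (via fail)
pos 14 'd': at 7 (via fail)
pos 15 'a': at 1 (via fail)
pos 16 'd': at 13  emit P3@[15:16]
pos 17 'c': at 8 (via fail)
pos 18 'd': at 9
pos 19 'c': at 16 (via fail)
pos 20 'b': at 17  emit P4@[17:20]
pos 21 'a': at 1 (via fail)
pos 22 'd': at 13  emit P3@[21:22]
pos 23 'b': at 3 (via fail)
pos 24 'c': at 4
pos 25 'e': at 5
pos 26 'b': at 6  emit P1@[23:26],P5@[24:26]
pos 27 'e': at 0 (via fail)
pos 28 'c': at 14
pos 29 'e': at 18
pos 30 'b': at 19  emit P5@[28:30]
pos 31 'e': at 0 (via fail)
pos 32 'c': at 14
pos 33 'd': at 15
pos 34 'c': at 16
pos 35 'b': at 17  emit P4@[32:35]
pos 36 'a': at 1 (via fail)
pos 37 'd': at 13  emit P3@[36:37]
pos 38 'b': at 3 (via fail)
pos 39 'c': at 4
pos 40 'e': at 5
pos 41 'b': at 6  emit P1@[38:41],P5@[39:41]
pos 42 'e': at 0 (via fail)

Matches: [[7,2],[16,3],[20,4],[22,3],[26,1],[26,5],[30,5],[35,4],[37,3],[41,1],[41,5]]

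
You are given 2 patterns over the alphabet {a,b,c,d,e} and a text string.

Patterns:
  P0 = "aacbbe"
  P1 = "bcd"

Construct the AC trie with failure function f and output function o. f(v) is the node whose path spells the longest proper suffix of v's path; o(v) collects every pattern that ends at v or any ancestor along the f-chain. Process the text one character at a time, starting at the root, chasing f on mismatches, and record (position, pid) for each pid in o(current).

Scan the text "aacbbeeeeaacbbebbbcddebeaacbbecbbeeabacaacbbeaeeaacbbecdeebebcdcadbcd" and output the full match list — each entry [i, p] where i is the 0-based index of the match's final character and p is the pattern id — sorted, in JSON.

Build:
Trie (insert patterns):
  n0 'ε': a→1 b→7
  n1 'a': a→2
  n2 'aa': c→3
  n3 'aac': b→4
  n4 'aacb': b→5
  n5 'aacbb': e→6
  n6 'aacbbe': ·  ←P0
  n7 'b': c→8
  n8 'bc': d→9
  n9 'bcd': ·  ←P1

BFS fail/out derivation:
  n1('a'): parent n0 fail=0; on 'a' 0 → fail=0;  out ∅∪∅=∅
  n7('b'): parent n0 fail=0; on 'b' 0 → fail=0;  out ∅∪∅=∅
  n2('aa'): parent n1 fail=0; on 'a' 0 → fail=1;  out ∅∪∅=∅
  n8('bc'): parent n7 fail=0; on 'c' 0 → fail=0;  out ∅∪∅=∅
  n3('aac'): parent n2 fail=1; on 'c' 1→0 → fail=0;  out ∅∪∅=∅
  n9('bcd'): parent n8 fail=0; on 'd' 0 → fail=0;  out {1}∪∅={1}
  n4('aacb'): parent n3 fail=0; on 'b' 0 → fail=7;  out ∅∪∅=∅
  n5('aacbb'): parent n4 fail=7; on 'b' 7→0 → fail=7;  out ∅∪∅=∅
  n6('aacbbe'): parent n5 fail=7; on 'e' 7→0 → fail=0;  out {0}∪∅={0}

Run:
i=0 'a': node 0→1
i=1 'a': node 1→2
i=2 'c': node 2→3
i=3 'b': node 3→4
i=4 'b': node 4→5
i=5 'e': node 5→6  → match P0@[0:5]
i=6 'e': node 6→0 ·f
i=7 'e': node 0→0
i=8 'e': node 0→0
i=9 'a': node 0→1
i=10 'a': node 1→2
i=11 'c': node 2→3
i=12 'b': node 3→4
i=13 'b': node 4→5
i=14 'e': node 5→6  → match P0@[9:14]
i=15 'b': node 6→7 ·f
i=16 'b': node 7→7 ·f
i=17 'b': node 7→7 ·f
i=18 'c': node 7→8
i=19 'd': node 8→9  → match P1@[17:19]
i=20 'd': node 9→0 ·f
i=21 'e': node 0→0
i=22 'b': node 0→7
i=23 'e': node 7→0 ·f
i=24 'a': node 0→1
i=25 'a': node 1→2
i=26 'c': node 2→3
i=27 'b': node 3→4
i=28 'b': node 4→5
i=29 'e': node 5→6  → match P0@[24:29]
i=30 'c': node 6→0 ·f
i=31 'b': node 0→7
i=32 'b': node 7→7 ·f
i=33 'e': node 7→0 ·f
i=34 'e': node 0→0
i=35 'a': node 0→1
i=36 'b': node 1→7 ·f
i=37 'a': node 7→1 ·f
i=38 'c': node 1→0 ·f
i=39 'a': node 0→1
i=40 'a': node 1→2
i=41 'c': node 2→3
i=42 'b': node 3→4
i=43 'b': node 4→5
i=44 'e': node 5→6  → match P0@[39:44]
i=45 'a': node 6→1 ·f
i=46 'e': node 1→0 ·f
i=47 'e': node 0→0
i=48 'a': node 0→1
i=49 'a': node 1→2
i=50 'c': node 2→3
i=51 'b': node 3→4
i=52 'b': node 4→5
i=53 'e': node 5→6  → match P0@[48:53]
i=54 'c': node 6→0 ·f
i=55 'd': node 0→0
i=56 'e': node 0→0
i=57 'e': node 0→0
i=58 'b': node 0→7
i=59 'e': node 7→0 ·f
i=60 'b': node 0→7
i=61 'c': node 7→8
i=62 'd': node 8→9  → match P1@[60:62]
i=63 'c': node 9→0 ·f
i=64 'a': node 0→1
i=65 'd': node 1→0 ·f
i=66 'b': node 0→7
i=67 'c': node 7→8
i=68 'd': node 8→9  → match P1@[66:68]

Result: [[5,0],[14,0],[19,1],[29,0],[44,0],[53,0],[62,1],[68,1]]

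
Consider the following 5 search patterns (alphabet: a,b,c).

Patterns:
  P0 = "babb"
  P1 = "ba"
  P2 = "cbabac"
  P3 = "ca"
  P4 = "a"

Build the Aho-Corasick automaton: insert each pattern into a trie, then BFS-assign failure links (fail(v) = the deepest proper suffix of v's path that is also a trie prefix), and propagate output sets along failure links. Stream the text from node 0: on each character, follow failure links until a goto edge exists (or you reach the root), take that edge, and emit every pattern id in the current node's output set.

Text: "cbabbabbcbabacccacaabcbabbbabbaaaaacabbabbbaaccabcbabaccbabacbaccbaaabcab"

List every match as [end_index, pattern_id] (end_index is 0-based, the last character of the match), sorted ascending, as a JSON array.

Build automaton:
Trie nodes:
  n0 'ε': a→12 b→1 c→5
  n1 'b': a→2
  n2 'ba': b→3  [P1 ends]
  n3 'bab': b→4
  n4 'babb': ·  [P0 ends]
  n5 'c': a→11 b→6
  n6 'cb': a→7
  n7 'cba': b→8
  n8 'cbab': a→9
  n9 'cbaba': c→10
  n10 'cbabac': ·  [P2 ends]
  n11 'ca': ·  [P3 ends]
  n12 'a': ·  [P4 ends]

BFS fail/out derivation:
  n1('b'): parent n0 fail=0; on 'b' 0 → fail=0;  out ∅∪∅=∅
  n5('c'): parent n0 fail=0; on 'c' 0 → fail=0;  out ∅∪∅=∅
  n12('a'): parent n0 fail=0; on 'a' 0 → fail=0;  out {4}∪∅={4}
  n2('ba'): parent n1 fail=0; on 'a' 0 → fail=12;  out {1}∪{4}={1,4}
  n6('cb'): parent n5 fail=0; on 'b' 0 → fail=1;  out ∅∪∅=∅
  n11('ca'): parent n5 fail=0; on 'a' 0 → fail=12;  out {3}∪{4}={3,4}
  n3('bab'): parent n2 fail=12; on 'b' 12→0 → fail=1;  out ∅∪∅=∅
  n7('cba'): parent n6 fail=1; on 'a' 1 → fail=2;  out ∅∪{1,4}={1,4}
  n4('babb'): parent n3 fail=1; on 'b' 1→0 → fail=1;  out {0}∪∅={0}
  n8('cbab'): parent n7 fail=2; on 'b' 2 → fail=3;  out ∅∪∅=∅
  n9('cbaba'): parent n8 fail=3; on 'a' 3→1 → fail=2;  out ∅∪{1,4}={1,4}
  n10('cbabac'): parent n9 fail=2; on 'c' 2→12→0 → fail=5;  out {2}∪∅={2}

Text stream:
pos 0 'c': at 5
pos 1 'b': at 6
pos 2 'a': at 7  ** P1@[1:2],P4@[2:2]
pos 3 'b': at 8
pos 4 'b': at 4 (fail-walked)  ** P0@[1:4]
pos 5 'a': at 2 (fail-walked)  ** P1@[4:5],P4@[5:5]
pos 6 'b': at 3
pos 7 'b': at 4  ** P0@[4:7]
pos 8 'c': at 5 (fail-walked)
pos 9 'b': at 6
pos 10 'a': at 7  ** P1@[9:10],P4@[10:10]
pos 11 'b': at 8
pos 12 'a': at 9  ** P1@[11:12],P4@[12:12]
pos 13 'c': at 10  ** P2@[8:13]
pos 14 'c': at 5 (fail-walked)
pos 15 'c': at 5 (fail-walked)
pos 16 'a': at 11  ** P3@[15:16],P4@[16:16]
pos 17 'c': at 5 (fail-walked)
pos 18 'a': at 11  ** P3@[17:18],P4@[18:18]
pos 19 'a': at 12 (fail-walked)  ** P4@[19:19]
pos 20 'b': at 1 (fail-walked)
pos 21 'c': at 5 (fail-walked)
pos 22 'b': at 6
pos 23 'a': at 7  ** P1@[22:23],P4@[23:23]
pos 24 'b': at 8
pos 25 'b': at 4 (fail-walked)  ** P0@[22:25]
pos 26 'b': at 1 (fail-walked)
pos 27 'a': at 2  ** P1@[26:27],P4@[27:27]
pos 28 'b': at 3
pos 29 'b': at 4  ** P0@[26:29]
pos 30 'a': at 2 (fail-walked)  ** P1@[29:30],P4@[30:30]
pos 31 'a': at 12 (fail-walked)  ** P4@[31:31]
pos 32 'a': at 12 (fail-walked)  ** P4@[32:32]
pos 33 'a': at 12 (fail-walked)  ** P4@[33:33]
pos 34 'a': at 12 (fail-walked)  ** P4@[34:34]
pos 35 'c': at 5 (fail-walked)
pos 36 'a': at 11  ** P3@[35:36],P4@[36:36]
pos 37 'b': at 1 (fail-walked)
pos 38 'b': at 1 (fail-walked)
pos 39 'a': at 2  ** P1@[38:39],P4@[39:39]
pos 40 'b': at 3
pos 41 'b': at 4  ** P0@[38:41]
pos 42 'b': at 1 (fail-walked)
pos 43 'a': at 2  ** P1@[42:43],P4@[43:43]
pos 44 'a': at 12 (fail-walked)  ** P4@[44:44]
pos 45 'c': at 5 (fail-walked)
pos 46 'c': at 5 (fail-walked)
pos 47 'a': at 11  ** P3@[46:47],P4@[47:47]
pos 48 'b': at 1 (fail-walked)
pos 49 'c': at 5 (fail-walked)
pos 50 'b': at 6
pos 51 'a': at 7  ** P1@[50:51],P4@[51:51]
pos 52 'b': at 8
pos 53 'a': at 9  ** P1@[52:53],P4@[53:53]
pos 54 'c': at 10  ** P2@[49:54]
pos 55 'c': at 5 (fail-walked)
pos 56 'b': at 6
pos 57 'a': at 7  ** P1@[56:57],P4@[57:57]
pos 58 'b': at 8
pos 59 'a': at 9  ** P1@[58:59],P4@[59:59]
pos 60 'c': at 10  ** P2@[55:60]
pos 61 'b': at 6 (fail-walked)
pos 62 'a': at 7  ** P1@[61:62],P4@[62:62]
pos 63 'c': at 5 (fail-walked)
pos 64 'c': at 5 (fail-walked)
pos 65 'b': at 6
pos 66 'a': at 7  ** P1@[65:66],P4@[66:66]
pos 67 'a': at 12 (fail-walked)  ** P4@[67:67]
pos 68 'a': at 12 (fail-walked)  ** P4@[68:68]
pos 69 'b': at 1 (fail-walked)
pos 70 'c': at 5 (fail-walked)
pos 71 'a': at 11  ** P3@[70:71],P4@[71:71]
pos 72 'b': at 1 (fail-walked)

Result: [[2,1],[2,4],[4,0],[5,1],[5,4],[7,0],[10,1],[10,4],[12,1],[12,4],[13,2],[16,3],[16,4],[18,3],[18,4],[19,4],[23,1],[23,4],[25,0],[27,1],[27,4],[29,0],[30,1],[30,4],[31,4],[32,4],[33,4],[34,4],[36,3],[36,4],[39,1],[39,4],[41,0],[43,1],[43,4],[44,4],[47,3],[47,4],[51,1],[51,4],[53,1],[53,4],[54,2],[57,1],[57,4],[59,1],[59,4],[60,2],[62,1],[62,4],[66,1],[66,4],[67,4],[68,4],[71,3],[71,4]]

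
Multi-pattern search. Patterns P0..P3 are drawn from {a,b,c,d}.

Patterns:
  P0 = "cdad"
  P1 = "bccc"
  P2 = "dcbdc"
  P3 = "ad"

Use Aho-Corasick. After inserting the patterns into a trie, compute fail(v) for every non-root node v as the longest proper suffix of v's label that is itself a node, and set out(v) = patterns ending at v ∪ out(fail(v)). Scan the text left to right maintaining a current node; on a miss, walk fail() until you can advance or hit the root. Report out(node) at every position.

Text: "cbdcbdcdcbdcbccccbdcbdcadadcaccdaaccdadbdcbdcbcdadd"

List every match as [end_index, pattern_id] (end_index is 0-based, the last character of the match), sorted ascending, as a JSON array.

Build automaton:
Trie nodes:
  0='ε' goto a→14 b→5 c→1 d→9
  1='c' goto d→2
  2='cd' goto a→3
  3='cda' goto d→4
  4='cdad' goto ·  ←P0
  5='b' goto c→6
  6='bc' goto c→7
  7='bcc' goto c→8
  8='bccc' goto ·  ←P1
  9='d' goto c→10
  10='dc' goto b→11
  11='dcb' goto d→12
  12='dcbd' goto c→13
  13='dcbdc' goto ·  ←P2
  14='a' goto d→15
  15='ad' goto ·  ←P3

Failure links (BFS by depth):
  fail(1) 'c': from fail(0)=0 chase 'c': 0 ⇒ 0;  out=∅∪out(0)=∅
  fail(5) 'b': from fail(0)=0 chase 'b': 0 ⇒ 0;  out=∅∪out(0)=∅
  fail(9) 'd': from fail(0)=0 chase 'd': 0 ⇒ 0;  out=∅∪out(0)=∅
  fail(14) 'a': from fail(0)=0 chase 'a': 0 ⇒ 0;  out=∅∪out(0)=∅
  fail(2) 'cd': from fail(1)=0 chase 'd': 0 ⇒ 9;  out=∅∪out(9)=∅
  fail(6) 'bc': from fail(5)=0 chase 'c': 0 ⇒ 1;  out=∅∪out(1)=∅
  fail(10) 'dc': from fail(9)=0 chase 'c': 0 ⇒ 1;  out=∅∪out(1)=∅
  fail(15) 'ad': from fail(14)=0 chase 'd': 0 ⇒ 9;  out={3}∪out(9)={3}
  fail(3) 'cda': from fail(2)=9 chase 'a': 9→0 ⇒ 14;  out=∅∪out(14)=∅
  fail(7) 'bcc': from fail(6)=1 chase 'c': 1→0 ⇒ 1;  out=∅∪out(1)=∅
  fail(11) 'dcb': from fail(10)=1 chase 'b': 1→0 ⇒ 5;  out=∅∪out(5)=∅
  fail(4) 'cdad': from fail(3)=14 chase 'd': 14 ⇒ 15;  out={0}∪out(15)={0,3}
  fail(8) 'bccc': from fail(7)=1 chase 'c': 1→0 ⇒ 1;  out={1}∪out(1)={1}
  fail(12) 'dcbd': from fail(11)=5 chase 'd': 5→0 ⇒ 9;  out=∅∪out(9)=∅
  fail(13) 'dcbdc': from fail(12)=9 chase 'c': 9 ⇒ 10;  out={2}∪out(10)={2}

Text stream:
i=0 'c': node 0→1
i=1 'b': node 1→5 (fail-walked)
i=2 'd': node 5→9 (fail-walked)
i=3 'c': node 9→10
i=4 'b': node 10→11
i=5 'd': node 11→12
i=6 'c': node 12→13  → match P2@[2:6]
i=7 'd': node 13→2 (fail-walked)
i=8 'c': node 2→10 (fail-walked)
i=9 'b': node 10→11
i=10 'd': node 11→12
i=11 'c': node 12→13  → match P2@[7:11]
i=12 'b': node 13→11 (fail-walked)
i=13 'c': node 11→6 (fail-walked)
i=14 'c': node 6→7
i=15 'c': node 7→8  → match P1@[12:15]
i=16 'c': node 8→1 (fail-walked)
i=17 'b': node 1→5 (fail-walked)
i=18 'd': node 5→9 (fail-walked)
i=19 'c': node 9→10
i=20 'b': node 10→11
i=21 'd': node 11→12
i=22 'c': node 12→13  → match P2@[18:22]
i=23 'a': node 13→14 (fail-walked)
i=24 'd': node 14→15  → match P3@[23:24]
i=25 'a': node 15→14 (fail-walked)
i=26 'd': node 14→15  → match P3@[25:26]
i=27 'c': node 15→10 (fail-walked)
i=28 'a': node 10→14 (fail-walked)
i=29 'c': node 14→1 (fail-walked)
i=30 'c': node 1→1 (fail-walked)
i=31 'd': node 1→2
i=32 'a': node 2→3
i=33 'a': node 3→14 (fail-walked)
i=34 'c': node 14→1 (fail-walked)
i=35 'c': node 1→1 (fail-walked)
i=36 'd': node 1→2
i=37 'a': node 2→3
i=38 'd': node 3→4  → match P0@[35:38],P3@[37:38]
i=39 'b': node 4→5 (fail-walked)
i=40 'd': node 5→9 (fail-walked)
i=41 'c': node 9→10
i=42 'b': node 10→11
i=43 'd': node 11→12
i=44 'c': node 12→13  → match P2@[40:44]
i=45 'b': node 13→11 (fail-walked)
i=46 'c': node 11→6 (fail-walked)
i=47 'd': node 6→2 (fail-walked)
i=48 'a': node 2→3
i=49 'd': node 3→4  → match P0@[46:49],P3@[48:49]
i=50 'd': node 4→9 (fail-walked)

Result: [[6,2],[11,2],[15,1],[22,2],[24,3],[26,3],[38,0],[38,3],[44,2],[49,0],[49,3]]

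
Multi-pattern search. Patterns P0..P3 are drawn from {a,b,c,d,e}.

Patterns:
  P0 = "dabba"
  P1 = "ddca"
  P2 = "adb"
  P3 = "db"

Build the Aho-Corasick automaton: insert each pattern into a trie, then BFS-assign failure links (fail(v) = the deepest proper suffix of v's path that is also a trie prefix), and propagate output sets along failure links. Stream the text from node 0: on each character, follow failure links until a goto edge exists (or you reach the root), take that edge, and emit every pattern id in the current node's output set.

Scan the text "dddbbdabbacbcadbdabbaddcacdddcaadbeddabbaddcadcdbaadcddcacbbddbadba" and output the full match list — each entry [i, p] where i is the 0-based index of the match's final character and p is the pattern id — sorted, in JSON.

Build automaton:
Trie nodes:
  0='ε' goto a→9 d→1
  1='d' goto a→2 b→12 d→6
  2='da' goto b→3
  3='dab' goto b→4
  4='dabb' goto a→5
  5='dabba' goto ·  ←P0
  6='dd' goto c→7
  7='ddc' goto a→8
  8='ddca' goto ·  ←P1
  9='a' goto d→10
  10='ad' goto b→11
  11='adb' goto ·  ←P2
  12='db' goto ·  ←P3

BFS fail/out derivation:
  n1('d'): parent n0 fail=0; on 'd' 0 → fail=0;  out ∅∪∅=∅
  n9('a'): parent n0 fail=0; on 'a' 0 → fail=0;  out ∅∪∅=∅
  n2('da'): parent n1 fail=0; on 'a' 0 → fail=9;  out ∅∪∅=∅
  n6('dd'): parent n1 fail=0; on 'd' 0 → fail=1;  out ∅∪∅=∅
  n10('ad'): parent n9 fail=0; on 'd' 0 → fail=1;  out ∅∪∅=∅
  n12('db'): parent n1 fail=0; on 'b' 0 → fail=0;  out {3}∪∅={3}
  n3('dab'): parent n2 fail=9; on 'b' 9→0 → fail=0;  out ∅∪∅=∅
  n7('ddc'): parent n6 fail=1; on 'c' 1→0 → fail=0;  out ∅∪∅=∅
  n11('adb'): parent n10 fail=1; on 'b' 1 → fail=12;  out {2}∪{3}={2,3}
  n4('dabb'): parent n3 fail=0; on 'b' 0 → fail=0;  out ∅∪∅=∅
  n8('ddca'): parent n7 fail=0; on 'a' 0 → fail=9;  out {1}∪∅={1}
  n5('dabba'): parent n4 fail=0; on 'a' 0 → fail=9;  out {0}∪∅={0}

Scan:
[0] read 'd'  n0⇒n1
[1] read 'd'  n1⇒n6
[2] read 'd'  n6⇒n6 ·f
[3] read 'b'  n6⇒n12 ·f  emit P3@[2:3]
[4] read 'b'  n12⇒n0 ·f
[5] read 'd'  n0⇒n1
[6] read 'a'  n1⇒n2
[7] read 'b'  n2⇒n3
[8] read 'b'  n3⇒n4
[9] read 'a'  n4⇒n5  emit P0@[5:9]
[10] read 'c'  n5⇒n0 ·f
[11] read 'b'  n0⇒n0
[12] read 'c'  n0⇒n0
[13] read 'a'  n0⇒n9
[14] read 'd'  n9⇒n10
[15] read 'b'  n10⇒n11  emit P2@[13:15],P3@[14:15]
[16] read 'd'  n11⇒n1 ·f
[17] read 'a'  n1⇒n2
[18] read 'b'  n2⇒n3
[19] read 'b'  n3⇒n4
[20] read 'a'  n4⇒n5  emit P0@[16:20]
[21] read 'd'  n5⇒n10 ·f
[22] read 'd'  n10⇒n6 ·f
[23] read 'c'  n6⇒n7
[24] read 'a'  n7⇒n8  emit P1@[21:24]
[25] read 'c'  n8⇒n0 ·f
[26] read 'd'  n0⇒n1
[27] read 'd'  n1⇒n6
[28] read 'd'  n6⇒n6 ·f
[29] read 'c'  n6⇒n7
[30] read 'a'  n7⇒n8  emit P1@[27:30]
[31] read 'a'  n8⇒n9 ·f
[32] read 'd'  n9⇒n10
[33] read 'b'  n10⇒n11  emit P2@[31:33],P3@[32:33]
[34] read 'e'  n11⇒n0 ·f
[35] read 'd'  n0⇒n1
[36] read 'd'  n1⇒n6
[37] read 'a'  n6⇒n2 ·f
[38] read 'b'  n2⇒n3
[39] read 'b'  n3⇒n4
[40] read 'a'  n4⇒n5  emit P0@[36:40]
[41] read 'd'  n5⇒n10 ·f
[42] read 'd'  n10⇒n6 ·f
[43] read 'c'  n6⇒n7
[44] read 'a'  n7⇒n8  emit P1@[41:44]
[45] read 'd'  n8⇒n10 ·f
[46] read 'c'  n10⇒n0 ·f
[47] read 'd'  n0⇒n1
[48] read 'b'  n1⇒n12  emit P3@[47:48]
[49] read 'a'  n12⇒n9 ·f
[50] read 'a'  n9⇒n9 ·f
[51] read 'd'  n9⇒n10
[52] read 'c'  n10⇒n0 ·f
[53] read 'd'  n0⇒n1
[54] read 'd'  n1⇒n6
[55] read 'c'  n6⇒n7
[56] read 'a'  n7⇒n8  emit P1@[53:56]
[57] read 'c'  n8⇒n0 ·f
[58] read 'b'  n0⇒n0
[59] read 'b'  n0⇒n0
[60] read 'd'  n0⇒n1
[61] read 'd'  n1⇒n6
[62] read 'b'  n6⇒n12 ·f  emit P3@[61:62]
[63] read 'a'  n12⇒n9 ·f
[64] read 'd'  n9⇒n10
[65] read 'b'  n10⇒n11  emit P2@[63:65],P3@[64:65]
[66] read 'a'  n11⇒n9 ·f

All matches (sorted): [[3,3],[9,0],[15,2],[15,3],[20,0],[24,1],[30,1],[33,2],[33,3],[40,0],[44,1],[48,3],[56,1],[62,3],[65,2],[65,3]]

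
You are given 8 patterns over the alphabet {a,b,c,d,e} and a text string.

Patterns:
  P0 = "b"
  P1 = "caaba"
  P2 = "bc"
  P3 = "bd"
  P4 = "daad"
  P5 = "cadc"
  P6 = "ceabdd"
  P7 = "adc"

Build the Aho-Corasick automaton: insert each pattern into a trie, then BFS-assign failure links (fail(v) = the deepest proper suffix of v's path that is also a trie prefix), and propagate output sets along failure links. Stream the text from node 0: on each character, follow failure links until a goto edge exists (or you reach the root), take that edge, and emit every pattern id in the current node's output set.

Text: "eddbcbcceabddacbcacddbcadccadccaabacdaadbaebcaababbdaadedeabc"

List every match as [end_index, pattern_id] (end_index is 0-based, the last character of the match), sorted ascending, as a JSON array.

Build:
Trie nodes:
  n0 'ε': a→20 b→1 c→2 d→9
  n1 'b': c→7 d→8  [P0 ends]
  n2 'c': a→3 e→15
  n3 'ca': a→4 d→13
  n4 'caa': b→5
  n5 'caab': a→6
  n6 'caaba': ·  [P1 ends]
  n7 'bc': ·  [P2 ends]
  n8 'bd': ·  [P3 ends]
  n9 'd': a→10
  n10 'da': a→11
  n11 'daa': d→12
  n12 'daad': ·  [P4 ends]
  n13 'cad': c→14
  n14 'cadc': ·  [P5 ends]
  n15 'ce': a→16
  n16 'cea': b→17
  n17 'ceab': d→18
  n18 'ceabd': d→19
  n19 'ceabdd': ·  [P6 ends]
  n20 'a': d→21
  n21 'ad': c→22
  n22 'adc': ·  [P7 ends]

BFS fail/out derivation:
  n1('b'): parent n0 fail=0; on 'b' 0 → fail=0;  out {0}∪∅={0}
  n2('c'): parent n0 fail=0; on 'c' 0 → fail=0;  out ∅∪∅=∅
  n9('d'): parent n0 fail=0; on 'd' 0 → fail=0;  out ∅∪∅=∅
  n20('a'): parent n0 fail=0; on 'a' 0 → fail=0;  out ∅∪∅=∅
  n3('ca'): parent n2 fail=0; on 'a' 0 → fail=20;  out ∅∪∅=∅
  n7('bc'): parent n1 fail=0; on 'c' 0 → fail=2;  out {2}∪∅={2}
  n8('bd'): parent n1 fail=0; on 'd' 0 → fail=9;  out {3}∪∅={3}
  n10('da'): parent n9 fail=0; on 'a' 0 → fail=20;  out ∅∪∅=∅
  n15('ce'): parent n2 fail=0; on 'e' 0 → fail=0;  out ∅∪∅=∅
  n21('ad'): parent n20 fail=0; on 'd' 0 → fail=9;  out ∅∪∅=∅
  n4('caa'): parent n3 fail=20; on 'a' 20→0 → fail=20;  out ∅∪∅=∅
  n11('daa'): parent n10 fail=20; on 'a' 20→0 → fail=20;  out ∅∪∅=∅
  n13('cad'): parent n3 fail=20; on 'd' 20 → fail=21;  out ∅∪∅=∅
  n16('cea'): parent n15 fail=0; on 'a' 0 → fail=20;  out ∅∪∅=∅
  n22('adc'): parent n21 fail=9; on 'c' 9→0 → fail=2;  out {7}∪∅={7}
  n5('caab'): parent n4 fail=20; on 'b' 20→0 → fail=1;  out ∅∪{0}={0}
  n12('daad'): parent n11 fail=20; on 'd' 20 → fail=21;  out {4}∪∅={4}
  n14('cadc'): parent n13 fail=21; on 'c' 21 → fail=22;  out {5}∪{7}={5,7}
  n17('ceab'): parent n16 fail=20; on 'b' 20→0 → fail=1;  out ∅∪{0}={0}
  n6('caaba'): parent n5 fail=1; on 'a' 1→0 → fail=20;  out {1}∪∅={1}
  n18('ceabd'): parent n17 fail=1; on 'd' 1 → fail=8;  out ∅∪{3}={3}
  n19('ceabdd'): parent n18 fail=8; on 'd' 8→9→0 → fail=9;  out {6}∪∅={6}

Text stream:
pos 0 'e': at 0
pos 1 'd': at 9
pos 2 'd': at 9 (via fail)
pos 3 'b': at 1 (via fail)  → match P0@[3:3]
pos 4 'c': at 7  → match P2@[3:4]
pos 5 'b': at 1 (via fail)  → match P0@[5:5]
pos 6 'c': at 7  → match P2@[5:6]
pos 7 'c': at 2 (via fail)
pos 8 'e': at 15
pos 9 'a': at 16
pos 10 'b': at 17  → match P0@[10:10]
pos 11 'd': at 18  → match P3@[10:11]
pos 12 'd': at 19  → match P6@[7:12]
pos 13 'a': at 10 (via fail)
pos 14 'c': at 2 (via fail)
pos 15 'b': at 1 (via fail)  → match P0@[15:15]
pos 16 'c': at 7  → match P2@[15:16]
pos 17 'a': at 3 (via fail)
pos 18 'c': at 2 (via fail)
pos 19 'd': at 9 (via fail)
pos 20 'd': at 9 (via fail)
pos 21 'b': at 1 (via fail)  → match P0@[21:21]
pos 22 'c': at 7  → match P2@[21:22]
pos 23 'a': at 3 (via fail)
pos 24 'd': at 13
pos 25 'c': at 14  → match P5@[22:25],P7@[23:25]
pos 26 'c': at 2 (via fail)
pos 27 'a': at 3
pos 28 'd': at 13
pos 29 'c': at 14  → match P5@[26:29],P7@[27:29]
pos 30 'c': at 2 (via fail)
pos 31 'a': at 3
pos 32 'a': at 4
pos 33 'b': at 5  → match P0@[33:33]
pos 34 'a': at 6  → match P1@[30:34]
pos 35 'c': at 2 (via fail)
pos 36 'd': at 9 (via fail)
pos 37 'a': at 10
pos 38 'a': at 11
pos 39 'd': at 12  → match P4@[36:39]
pos 40 'b': at 1 (via fail)  → match P0@[40:40]
pos 41 'a': at 20 (via fail)
pos 42 'e': at 0 (via fail)
pos 43 'b': at 1  → match P0@[43:43]
pos 44 'c': at 7  → match P2@[43:44]
pos 45 'a': at 3 (via fail)
pos 46 'a': at 4
pos 47 'b': at 5  → match P0@[47:47]
pos 48 'a': at 6  → match P1@[44:48]
pos 49 'b': at 1 (via fail)  → match P0@[49:49]
pos 50 'b': at 1 (via fail)  → match P0@[50:50]
pos 51 'd': at 8  → match P3@[50:51]
pos 52 'a': at 10 (via fail)
pos 53 'a': at 11
pos 54 'd': at 12  → match P4@[51:54]
pos 55 'e': at 0 (via fail)
pos 56 'd': at 9
pos 57 'e': at 0 (via fail)
pos 58 'a': at 20
pos 59 'b': at 1 (via fail)  → match P0@[59:59]
pos 60 'c': at 7  → match P2@[59:60]

Matches: [[3,0],[4,2],[5,0],[6,2],[10,0],[11,3],[12,6],[15,0],[16,2],[21,0],[22,2],[25,5],[25,7],[29,5],[29,7],[33,0],[34,1],[39,4],[40,0],[43,0],[44,2],[47,0],[48,1],[49,0],[50,0],[51,3],[54,4],[59,0],[60,2]]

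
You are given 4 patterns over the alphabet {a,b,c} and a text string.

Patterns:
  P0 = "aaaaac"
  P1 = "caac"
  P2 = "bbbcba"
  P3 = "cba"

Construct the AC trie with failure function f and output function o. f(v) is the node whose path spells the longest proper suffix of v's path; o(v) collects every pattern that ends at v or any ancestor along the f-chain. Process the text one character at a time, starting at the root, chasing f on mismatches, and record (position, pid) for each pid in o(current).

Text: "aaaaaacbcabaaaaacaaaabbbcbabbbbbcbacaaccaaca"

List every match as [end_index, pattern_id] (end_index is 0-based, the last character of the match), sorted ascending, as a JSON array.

Build automaton:
Trie (insert patterns):
  0='ε' goto a→1 b→11 c→7
  1='a' goto a→2
  2='aa' goto a→3
  3='aaa' goto a→4
  4='aaaa' goto a→5
  5='aaaaa' goto c→6
  6='aaaaac' goto ·  ←P0
  7='c' goto a→8 b→17
  8='ca' goto a→9
  9='caa' goto c→10
  10='caac' goto ·  ←P1
  11='b' goto b→12
  12='bb' goto b→13
  13='bbb' goto c→14
  14='bbbc' goto b→15
  15='bbbcb' goto a→16
  16='bbbcba' goto ·  ←P2
  17='cb' goto a→18
  18='cba' goto ·  ←P3

BFS fail/out derivation:
  n1('a'): parent n0 fail=0; on 'a' 0 → fail=0;  out ∅∪∅=∅
  n7('c'): parent n0 fail=0; on 'c' 0 → fail=0;  out ∅∪∅=∅
  n11('b'): parent n0 fail=0; on 'b' 0 → fail=0;  out ∅∪∅=∅
  n2('aa'): parent n1 fail=0; on 'a' 0 → fail=1;  out ∅∪∅=∅
  n8('ca'): parent n7 fail=0; on 'a' 0 → fail=1;  out ∅∪∅=∅
  n12('bb'): parent n11 fail=0; on 'b' 0 → fail=11;  out ∅∪∅=∅
  n17('cb'): parent n7 fail=0; on 'b' 0 → fail=11;  out ∅∪∅=∅
  n3('aaa'): parent n2 fail=1; on 'a' 1 → fail=2;  out ∅∪∅=∅
  n9('caa'): parent n8 fail=1; on 'a' 1 → fail=2;  out ∅∪∅=∅
  n13('bbb'): parent n12 fail=11; on 'b' 11 → fail=12;  out ∅∪∅=∅
  n18('cba'): parent n17 fail=11; on 'a' 11→0 → fail=1;  out {3}∪∅={3}
  n4('aaaa'): parent n3 fail=2; on 'a' 2 → fail=3;  out ∅∪∅=∅
  n10('caac'): parent n9 fail=2; on 'c' 2→1→0 → fail=7;  out {1}∪∅={1}
  n14('bbbc'): parent n13 fail=12; on 'c' 12→11→0 → fail=7;  out ∅∪∅=∅
  n5('aaaaa'): parent n4 fail=3; on 'a' 3 → fail=4;  out ∅∪∅=∅
  n15('bbbcb'): parent n14 fail=7; on 'b' 7 → fail=17;  out ∅∪∅=∅
  n6('aaaaac'): parent n5 fail=4; on 'c' 4→3→2→1→0 → fail=7;  out {0}∪∅={0}
  n16('bbbcba'): parent n15 fail=17; on 'a' 17 → fail=18;  out {2}∪{3}={2,3}

Text stream:
i=0 'a': node 0→1
i=1 'a': node 1→2
i=2 'a': node 2→3
i=3 'a': node 3→4
i=4 'a': node 4→5
i=5 'a': node 5→5 (fail-walked)
i=6 'c': node 5→6  → match P0@[1:6]
i=7 'b': node 6→17 (fail-walked)
i=8 'c': node 17→7 (fail-walked)
i=9 'a': node 7→8
i=10 'b': node 8→11 (fail-walked)
i=11 'a': node 11→1 (fail-walked)
i=12 'a': node 1→2
i=13 'a': node 2→3
i=14 'a': node 3→4
i=15 'a': node 4→5
i=16 'c': node 5→6  → match P0@[11:16]
i=17 'a': node 6→8 (fail-walked)
i=18 'a': node 8→9
i=19 'a': node 9→3 (fail-walked)
i=20 'a': node 3→4
i=21 'b': node 4→11 (fail-walked)
i=22 'b': node 11→12
i=23 'b': node 12→13
i=24 'c': node 13→14
i=25 'b': node 14→15
i=26 'a': node 15→16  → match P2@[21:26],P3@[24:26]
i=27 'b': node 16→11 (fail-walked)
i=28 'b': node 11→12
i=29 'b': node 12→13
i=30 'b': node 13→13 (fail-walked)
i=31 'b': node 13→13 (fail-walked)
i=32 'c': node 13→14
i=33 'b': node 14→15
i=34 'a': node 15→16  → match P2@[29:34],P3@[32:34]
i=35 'c': node 16→7 (fail-walked)
i=36 'a': node 7→8
i=37 'a': node 8→9
i=38 'c': node 9→10  → match P1@[35:38]
i=39 'c': node 10→7 (fail-walked)
i=40 'a': node 7→8
i=41 'a': node 8→9
i=42 'c': node 9→10  → match P1@[39:42]
i=43 'a': node 10→8 (fail-walked)

Result: [[6,0],[16,0],[26,2],[26,3],[34,2],[34,3],[38,1],[42,1]]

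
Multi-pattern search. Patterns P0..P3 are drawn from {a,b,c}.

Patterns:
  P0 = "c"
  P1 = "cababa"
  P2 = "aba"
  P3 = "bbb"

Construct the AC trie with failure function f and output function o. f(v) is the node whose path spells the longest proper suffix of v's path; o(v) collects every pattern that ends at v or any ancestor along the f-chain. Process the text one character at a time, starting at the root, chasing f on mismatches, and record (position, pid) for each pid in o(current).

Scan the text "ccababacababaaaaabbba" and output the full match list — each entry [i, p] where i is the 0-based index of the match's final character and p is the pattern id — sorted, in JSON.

Build automaton:
Trie (insert patterns):
  0='ε' goto a→7 b→10 c→1
  1='c' goto a→2  [P0 ends]
  2='ca' goto b→3
  3='cab' goto a→4
  4='caba' goto b→5
  5='cabab' goto a→6
  6='cababa' goto ·  [P1 ends]
  7='a' goto b→8
  8='ab' goto a→9
  9='aba' goto ·  [P2 ends]
  10='b' goto b→11
  11='bb' goto b→12
  12='bbb' goto ·  [P3 ends]

BFS fail/out derivation:
  fail(1) 'c': from fail(0)=0 chase 'c': 0 ⇒ 0;  out={0}∪out(0)={0}
  fail(7) 'a': from fail(0)=0 chase 'a': 0 ⇒ 0;  out=∅∪out(0)=∅
  fail(10) 'b': from fail(0)=0 chase 'b': 0 ⇒ 0;  out=∅∪out(0)=∅
  fail(2) 'ca': from fail(1)=0 chase 'a': 0 ⇒ 7;  out=∅∪out(7)=∅
  fail(8) 'ab': from fail(7)=0 chase 'b': 0 ⇒ 10;  out=∅∪out(10)=∅
  fail(11) 'bb': from fail(10)=0 chase 'b': 0 ⇒ 10;  out=∅∪out(10)=∅
  fail(3) 'cab': from fail(2)=7 chase 'b': 7 ⇒ 8;  out=∅∪out(8)=∅
  fail(9) 'aba': from fail(8)=10 chase 'a': 10→0 ⇒ 7;  out={2}∪out(7)={2}
  fail(12) 'bbb': from fail(11)=10 chase 'b': 10 ⇒ 11;  out={3}∪out(11)={3}
  fail(4) 'caba': from fail(3)=8 chase 'a': 8 ⇒ 9;  out=∅∪out(9)={2}
  fail(5) 'cabab': from fail(4)=9 chase 'b': 9→7 ⇒ 8;  out=∅∪out(8)=∅
  fail(6) 'cababa': from fail(5)=8 chase 'a': 8 ⇒ 9;  out={1}∪out(9)={1,2}

Scan:
[0] read 'c'  n0⇒n1  ** P0@[0:0]
[1] read 'c'  n1⇒n1 (via fail)  ** P0@[1:1]
[2] read 'a'  n1⇒n2
[3] read 'b'  n2⇒n3
[4] read 'a'  n3⇒n4  ** P2@[2:4]
[5] read 'b'  n4⇒n5
[6] read 'a'  n5⇒n6  ** P1@[1:6],P2@[4:6]
[7] read 'c'  n6⇒n1 (via fail)  ** P0@[7:7]
[8] read 'a'  n1⇒n2
[9] read 'b'  n2⇒n3
[10] read 'a'  n3⇒n4  ** P2@[8:10]
[11] read 'b'  n4⇒n5
[12] read 'a'  n5⇒n6  ** P1@[7:12],P2@[10:12]
[13] read 'a'  n6⇒n7 (via fail)
[14] read 'a'  n7⇒n7 (via fail)
[15] read 'a'  n7⇒n7 (via fail)
[16] read 'a'  n7⇒n7 (via fail)
[17] read 'b'  n7⇒n8
[18] read 'b'  n8⇒n11 (via fail)
[19] read 'b'  n11⇒n12  ** P3@[17:19]
[20] read 'a'  n12⇒n7 (via fail)

All matches (sorted): [[0,0],[1,0],[4,2],[6,1],[6,2],[7,0],[10,2],[12,1],[12,2],[19,3]]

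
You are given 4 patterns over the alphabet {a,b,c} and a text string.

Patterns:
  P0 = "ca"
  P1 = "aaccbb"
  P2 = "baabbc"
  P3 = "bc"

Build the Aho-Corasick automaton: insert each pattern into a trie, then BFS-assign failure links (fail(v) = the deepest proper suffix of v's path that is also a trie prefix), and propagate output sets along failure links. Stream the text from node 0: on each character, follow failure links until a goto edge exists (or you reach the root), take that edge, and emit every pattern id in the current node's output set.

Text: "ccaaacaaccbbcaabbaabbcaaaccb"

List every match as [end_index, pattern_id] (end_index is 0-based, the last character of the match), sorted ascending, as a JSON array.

Build:
Trie (insert patterns):
  n0 'ε': a→3 b→9 c→1
  n1 'c': a→2
  n2 'ca': ·  ←P0
  n3 'a': a→4
  n4 'aa': c→5
  n5 'aac': c→6
  n6 'aacc': b→7
  n7 'aaccb': b→8
  n8 'aaccbb': ·  ←P1
  n9 'b': a→10 c→15
  n10 'ba': a→11
  n11 'baa': b→12
  n12 'baab': b→13
  n13 'baabb': c→14
  n14 'baabbc': ·  ←P2
  n15 'bc': ·  ←P3

Failure links (BFS by depth):
  fail(1) 'c': from fail(0)=0 chase 'c': 0 ⇒ 0;  out=∅∪out(0)=∅
  fail(3) 'a': from fail(0)=0 chase 'a': 0 ⇒ 0;  out=∅∪out(0)=∅
  fail(9) 'b': from fail(0)=0 chase 'b': 0 ⇒ 0;  out=∅∪out(0)=∅
  fail(2) 'ca': from fail(1)=0 chase 'a': 0 ⇒ 3;  out={0}∪out(3)={0}
  fail(4) 'aa': from fail(3)=0 chase 'a': 0 ⇒ 3;  out=∅∪out(3)=∅
  fail(10) 'ba': from fail(9)=0 chase 'a': 0 ⇒ 3;  out=∅∪out(3)=∅
  fail(15) 'bc': from fail(9)=0 chase 'c': 0 ⇒ 1;  out={3}∪out(1)={3}
  fail(5) 'aac': from fail(4)=3 chase 'c': 3→0 ⇒ 1;  out=∅∪out(1)=∅
  fail(11) 'baa': from fail(10)=3 chase 'a': 3 ⇒ 4;  out=∅∪out(4)=∅
  fail(6) 'aacc': from fail(5)=1 chase 'c': 1→0 ⇒ 1;  out=∅∪out(1)=∅
  fail(12) 'baab': from fail(11)=4 chase 'b': 4→3→0 ⇒ 9;  out=∅∪out(9)=∅
  fail(7) 'aaccb': from fail(6)=1 chase 'b': 1→0 ⇒ 9;  out=∅∪out(9)=∅
  fail(13) 'baabb': from fail(12)=9 chase 'b': 9→0 ⇒ 9;  out=∅∪out(9)=∅
  fail(8) 'aaccbb': from fail(7)=9 chase 'b': 9→0 ⇒ 9;  out={1}∪out(9)={1}
  fail(14) 'baabbc': from fail(13)=9 chase 'c': 9 ⇒ 15;  out={2}∪out(15)={2,3}

Text stream:
[0] read 'c'  n0⇒n1
[1] read 'c'  n1⇒n1 (via fail)
[2] read 'a'  n1⇒n2  → match P0@[1:2]
[3] read 'a'  n2⇒n4 (via fail)
[4] read 'a'  n4⇒n4 (via fail)
[5] read 'c'  n4⇒n5
[6] read 'a'  n5⇒n2 (via fail)  → match P0@[5:6]
[7] read 'a'  n2⇒n4 (via fail)
[8] read 'c'  n4⇒n5
[9] read 'c'  n5⇒n6
[10] read 'b'  n6⇒n7
[11] read 'b'  n7⇒n8  → match P1@[6:11]
[12] read 'c'  n8⇒n15 (via fail)  → match P3@[11:12]
[13] read 'a'  n15⇒n2 (via fail)  → match P0@[12:13]
[14] read 'a'  n2⇒n4 (via fail)
[15] read 'b'  n4⇒n9 (via fail)
[16] read 'b'  n9⇒n9 (via fail)
[17] read 'a'  n9⇒n10
[18] read 'a'  n10⇒n11
[19] read 'b'  n11⇒n12
[20] read 'b'  n12⇒n13
[21] read 'c'  n13⇒n14  → match P2@[16:21],P3@[20:21]
[22] read 'a'  n14⇒n2 (via fail)  → match P0@[21:22]
[23] read 'a'  n2⇒n4 (via fail)
[24] read 'a'  n4⇒n4 (via fail)
[25] read 'c'  n4⇒n5
[26] read 'c'  n5⇒n6
[27] read 'b'  n6⇒n7

All matches (sorted): [[2,0],[6,0],[11,1],[12,3],[13,0],[21,2],[21,3],[22,0]]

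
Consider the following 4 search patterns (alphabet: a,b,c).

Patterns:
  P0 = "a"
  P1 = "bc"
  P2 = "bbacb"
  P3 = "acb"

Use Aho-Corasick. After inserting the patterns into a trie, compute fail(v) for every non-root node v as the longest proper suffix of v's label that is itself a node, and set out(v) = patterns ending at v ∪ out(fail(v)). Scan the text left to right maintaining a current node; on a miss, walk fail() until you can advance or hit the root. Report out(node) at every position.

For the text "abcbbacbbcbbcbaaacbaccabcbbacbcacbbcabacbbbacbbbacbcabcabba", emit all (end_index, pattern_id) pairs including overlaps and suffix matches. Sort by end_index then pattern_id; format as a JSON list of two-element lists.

Construct AC machine:
Trie nodes:
  0='ε' goto a→1 b→2
  1='a' goto c→8  ←P0
  2='b' goto b→4 c→3
  3='bc' goto ·  ←P1
  4='bb' goto a→5
  5='bba' goto c→6
  6='bbac' goto b→7
  7='bbacb' goto ·  ←P2
  8='ac' goto b→9
  9='acb' goto ·  ←P3

Failure links (BFS by depth):
  n1('a'): parent n0 fail=0; on 'a' 0 → fail=0;  out {0}∪∅={0}
  n2('b'): parent n0 fail=0; on 'b' 0 → fail=0;  out ∅∪∅=∅
  n3('bc'): parent n2 fail=0; on 'c' 0 → fail=0;  out {1}∪∅={1}
  n4('bb'): parent n2 fail=0; on 'b' 0 → fail=2;  out ∅∪∅=∅
  n8('ac'): parent n1 fail=0; on 'c' 0 → fail=0;  out ∅∪∅=∅
  n5('bba'): parent n4 fail=2; on 'a' 2→0 → fail=1;  out ∅∪{0}={0}
  n9('acb'): parent n8 fail=0; on 'b' 0 → fail=2;  out {3}∪∅={3}
  n6('bbac'): parent n5 fail=1; on 'c' 1 → fail=8;  out ∅∪∅=∅
  n7('bbacb'): parent n6 fail=8; on 'b' 8 → fail=9;  out {2}∪{3}={2,3}

Scan:
i=0 'a': node 0→1  → match P0@[0:0]
i=1 'b': node 1→2 (via fail)
i=2 'c': node 2→3  → match P1@[1:2]
i=3 'b': node 3→2 (via fail)
i=4 'b': node 2→4
i=5 'a': node 4→5  → match P0@[5:5]
i=6 'c': node 5→6
i=7 'b': node 6→7  → match P2@[3:7],P3@[5:7]
i=8 'b': node 7→4 (via fail)
i=9 'c': node 4→3 (via fail)  → match P1@[8:9]
i=10 'b': node 3→2 (via fail)
i=11 'b': node 2→4
i=12 'c': node 4→3 (via fail)  → match P1@[11:12]
i=13 'b': node 3→2 (via fail)
i=14 'a': node 2→1 (via fail)  → match P0@[14:14]
i=15 'a': node 1→1 (via fail)  → match P0@[15:15]
i=16 'a': node 1→1 (via fail)  → match P0@[16:16]
i=17 'c': node 1→8
i=18 'b': node 8→9  → match P3@[16:18]
i=19 'a': node 9→1 (via fail)  → match P0@[19:19]
i=20 'c': node 1→8
i=21 'c': node 8→0 (via fail)
i=22 'a': node 0→1  → match P0@[22:22]
i=23 'b': node 1→2 (via fail)
i=24 'c': node 2→3  → match P1@[23:24]
i=25 'b': node 3→2 (via fail)
i=26 'b': node 2→4
i=27 'a': node 4→5  → match P0@[27:27]
i=28 'c': node 5→6
i=29 'b': node 6→7  → match P2@[25:29],P3@[27:29]
i=30 'c': node 7→3 (via fail)  → match P1@[29:30]
i=31 'a': node 3→1 (via fail)  → match P0@[31:31]
i=32 'c': node 1→8
i=33 'b': node 8→9  → match P3@[31:33]
i=34 'b': node 9→4 (via fail)
i=35 'c': node 4→3 (via fail)  → match P1@[34:35]
i=36 'a': node 3→1 (via fail)  → match P0@[36:36]
i=37 'b': node 1→2 (via fail)
i=38 'a': node 2→1 (via fail)  → match P0@[38:38]
i=39 'c': node 1→8
i=40 'b': node 8→9  → match P3@[38:40]
i=41 'b': node 9→4 (via fail)
i=42 'b': node 4→4 (via fail)
i=43 'a': node 4→5  → match P0@[43:43]
i=44 'c': node 5→6
i=45 'b': node 6→7  → match P2@[41:45],P3@[43:45]
i=46 'b': node 7→4 (via fail)
i=47 'b': node 4→4 (via fail)
i=48 'a': node 4→5  → match P0@[48:48]
i=49 'c': node 5→6
i=50 'b': node 6→7  → match P2@[46:50],P3@[48:50]
i=51 'c': node 7→3 (via fail)  → match P1@[50:51]
i=52 'a': node 3→1 (via fail)  → match P0@[52:52]
i=53 'b': node 1→2 (via fail)
i=54 'c': node 2→3  → match P1@[53:54]
i=55 'a': node 3→1 (via fail)  → match P0@[55:55]
i=56 'b': node 1→2 (via fail)
i=57 'b': node 2→4
i=58 'a': node 4→5  → match P0@[58:58]

All matches (sorted): [[0,0],[2,1],[5,0],[7,2],[7,3],[9,1],[12,1],[14,0],[15,0],[16,0],[18,3],[19,0],[22,0],[24,1],[27,0],[29,2],[29,3],[30,1],[31,0],[33,3],[35,1],[36,0],[38,0],[40,3],[43,0],[45,2],[45,3],[48,0],[50,2],[50,3],[51,1],[52,0],[54,1],[55,0],[58,0]]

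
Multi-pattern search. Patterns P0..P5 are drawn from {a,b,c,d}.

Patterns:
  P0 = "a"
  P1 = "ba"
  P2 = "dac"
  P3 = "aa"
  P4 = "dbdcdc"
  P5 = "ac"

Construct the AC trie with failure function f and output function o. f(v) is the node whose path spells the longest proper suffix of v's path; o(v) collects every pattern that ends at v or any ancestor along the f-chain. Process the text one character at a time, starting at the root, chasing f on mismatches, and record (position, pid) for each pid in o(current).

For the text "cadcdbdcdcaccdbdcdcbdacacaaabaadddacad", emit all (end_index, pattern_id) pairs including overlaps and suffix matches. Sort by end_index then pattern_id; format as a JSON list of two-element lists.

Build automaton:
Trie (insert patterns):
  n0 'ε': a→1 b→2 d→4
  n1 'a': a→7 c→13  [P0 ends]
  n2 'b': a→3
  n3 'ba': ·  [P1 ends]
  n4 'd': a→5 b→8
  n5 'da': c→6
  n6 'dac': ·  [P2 ends]
  n7 'aa': ·  [P3 ends]
  n8 'db': d→9
  n9 'dbd': c→10
  n10 'dbdc': d→11
  n11 'dbdcd': c→12
  n12 'dbdcdc': ·  [P4 ends]
  n13 'ac': ·  [P5 ends]

Failure links (BFS by depth):
  fail(1) 'a': from fail(0)=0 chase 'a': 0 ⇒ 0;  out={0}∪out(0)={0}
  fail(2) 'b': from fail(0)=0 chase 'b': 0 ⇒ 0;  out=∅∪out(0)=∅
  fail(4) 'd': from fail(0)=0 chase 'd': 0 ⇒ 0;  out=∅∪out(0)=∅
  fail(3) 'ba': from fail(2)=0 chase 'a': 0 ⇒ 1;  out={1}∪out(1)={0,1}
  fail(5) 'da': from fail(4)=0 chase 'a': 0 ⇒ 1;  out=∅∪out(1)={0}
  fail(7) 'aa': from fail(1)=0 chase 'a': 0 ⇒ 1;  out={3}∪out(1)={0,3}
  fail(8) 'db': from fail(4)=0 chase 'b': 0 ⇒ 2;  out=∅∪out(2)=∅
  fail(13) 'ac': from fail(1)=0 chase 'c': 0 ⇒ 0;  out={5}∪out(0)={5}
  fail(6) 'dac': from fail(5)=1 chase 'c': 1 ⇒ 13;  out={2}∪out(13)={2,5}
  fail(9) 'dbd': from fail(8)=2 chase 'd': 2→0 ⇒ 4;  out=∅∪out(4)=∅
  fail(10) 'dbdc': from fail(9)=4 chase 'c': 4→0 ⇒ 0;  out=∅∪out(0)=∅
  fail(11) 'dbdcd': from fail(10)=0 chase 'd': 0 ⇒ 4;  out=∅∪out(4)=∅
  fail(12) 'dbdcdc': from fail(11)=4 chase 'c': 4→0 ⇒ 0;  out={4}∪out(0)={4}

Run:
i=0 'c': node 0→0
i=1 'a': node 0→1  emit P0@[1:1]
i=2 'd': node 1→4 ·f
i=3 'c': node 4→0 ·f
i=4 'd': node 0→4
i=5 'b': node 4→8
i=6 'd': node 8→9
i=7 'c': node 9→10
i=8 'd': node 10→11
i=9 'c': node 11→12  emit P4@[4:9]
i=10 'a': node 12→1 ·f  emit P0@[10:10]
i=11 'c': node 1→13  emit P5@[10:11]
i=12 'c': node 13→0 ·f
i=13 'd': node 0→4
i=14 'b': node 4→8
i=15 'd': node 8→9
i=16 'c': node 9→10
i=17 'd': node 10→11
i=18 'c': node 11→12  emit P4@[13:18]
i=19 'b': node 12→2 ·f
i=20 'd': node 2→4 ·f
i=21 'a': node 4→5  emit P0@[21:21]
i=22 'c': node 5→6  emit P2@[20:22],P5@[21:22]
i=23 'a': node 6→1 ·f  emit P0@[23:23]
i=24 'c': node 1→13  emit P5@[23:24]
i=25 'a': node 13→1 ·f  emit P0@[25:25]
i=26 'a': node 1→7  emit P0@[26:26],P3@[25:26]
i=27 'a': node 7→7 ·f  emit P0@[27:27],P3@[26:27]
i=28 'b': node 7→2 ·f
i=29 'a': node 2→3  emit P0@[29:29],P1@[28:29]
i=30 'a': node 3→7 ·f  emit P0@[30:30],P3@[29:30]
i=31 'd': node 7→4 ·f
i=32 'd': node 4→4 ·f
i=33 'd': node 4→4 ·f
i=34 'a': node 4→5  emit P0@[34:34]
i=35 'c': node 5→6  emit P2@[33:35],P5@[34:35]
i=36 'a': node 6→1 ·f  emit P0@[36:36]
i=37 'd': node 1→4 ·f

Result: [[1,0],[9,4],[10,0],[11,5],[18,4],[21,0],[22,2],[22,5],[23,0],[24,5],[25,0],[26,0],[26,3],[27,0],[27,3],[29,0],[29,1],[30,0],[30,3],[34,0],[35,2],[35,5],[36,0]]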